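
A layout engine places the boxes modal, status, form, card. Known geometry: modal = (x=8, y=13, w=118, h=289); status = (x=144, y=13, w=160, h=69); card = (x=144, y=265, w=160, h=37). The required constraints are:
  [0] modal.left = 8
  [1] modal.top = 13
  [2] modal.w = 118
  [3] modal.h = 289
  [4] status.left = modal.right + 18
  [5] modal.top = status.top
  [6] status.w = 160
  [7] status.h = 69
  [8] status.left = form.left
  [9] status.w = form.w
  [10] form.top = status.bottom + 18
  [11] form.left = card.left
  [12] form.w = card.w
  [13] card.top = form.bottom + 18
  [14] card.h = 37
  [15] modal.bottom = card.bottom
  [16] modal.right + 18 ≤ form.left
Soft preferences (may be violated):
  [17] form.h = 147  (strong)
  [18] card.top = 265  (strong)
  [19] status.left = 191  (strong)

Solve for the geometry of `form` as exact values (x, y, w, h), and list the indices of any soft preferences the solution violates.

1. form.x = 144  [status.left = form.left]
2. form.w = 160  [status.w = form.w]
3. form.y = 100  [form.top = status.bottom + 18]
4. form.h = 147  [card.top = form.bottom + 18]

form = (x=144, y=100, w=160, h=147)
violated soft preferences: 19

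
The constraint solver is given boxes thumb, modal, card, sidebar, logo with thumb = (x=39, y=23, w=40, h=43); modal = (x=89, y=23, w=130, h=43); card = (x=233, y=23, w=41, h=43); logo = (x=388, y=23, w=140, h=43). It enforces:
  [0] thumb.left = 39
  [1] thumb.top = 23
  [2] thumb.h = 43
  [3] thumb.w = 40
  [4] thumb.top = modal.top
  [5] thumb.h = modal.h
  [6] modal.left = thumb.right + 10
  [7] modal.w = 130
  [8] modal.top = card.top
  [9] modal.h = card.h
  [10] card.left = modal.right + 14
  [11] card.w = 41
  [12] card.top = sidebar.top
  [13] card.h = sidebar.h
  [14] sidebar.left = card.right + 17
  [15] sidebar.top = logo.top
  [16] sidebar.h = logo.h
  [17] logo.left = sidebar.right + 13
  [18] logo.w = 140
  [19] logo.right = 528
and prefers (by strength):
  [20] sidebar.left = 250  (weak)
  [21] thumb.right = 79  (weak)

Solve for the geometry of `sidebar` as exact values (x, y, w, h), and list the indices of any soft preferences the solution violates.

1. sidebar.y = 23  [card.top = sidebar.top]
2. sidebar.h = 43  [card.h = sidebar.h]
3. sidebar.x = 291  [sidebar.left = card.right + 17]
4. sidebar.w = 84  [logo.left = sidebar.right + 13]

sidebar = (x=291, y=23, w=84, h=43)
violated soft preferences: 20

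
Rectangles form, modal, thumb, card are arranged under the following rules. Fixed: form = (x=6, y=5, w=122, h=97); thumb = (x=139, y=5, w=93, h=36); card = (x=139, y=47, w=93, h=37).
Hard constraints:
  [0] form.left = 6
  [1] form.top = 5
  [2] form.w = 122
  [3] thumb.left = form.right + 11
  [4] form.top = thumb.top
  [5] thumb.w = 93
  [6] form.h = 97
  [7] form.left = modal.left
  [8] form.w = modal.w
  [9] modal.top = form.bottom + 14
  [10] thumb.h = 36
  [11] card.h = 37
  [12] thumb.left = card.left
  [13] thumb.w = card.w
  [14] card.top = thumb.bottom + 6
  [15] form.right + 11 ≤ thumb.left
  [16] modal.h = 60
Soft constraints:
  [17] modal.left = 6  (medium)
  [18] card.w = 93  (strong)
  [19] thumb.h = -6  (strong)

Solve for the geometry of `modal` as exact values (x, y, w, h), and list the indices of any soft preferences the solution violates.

modal = (x=6, y=116, w=122, h=60)
violated soft preferences: 19

1. modal.x = 6  [form.left = modal.left]
2. modal.w = 122  [form.w = modal.w]
3. modal.y = 116  [modal.top = form.bottom + 14]
4. modal.h = 60  [modal.h = 60]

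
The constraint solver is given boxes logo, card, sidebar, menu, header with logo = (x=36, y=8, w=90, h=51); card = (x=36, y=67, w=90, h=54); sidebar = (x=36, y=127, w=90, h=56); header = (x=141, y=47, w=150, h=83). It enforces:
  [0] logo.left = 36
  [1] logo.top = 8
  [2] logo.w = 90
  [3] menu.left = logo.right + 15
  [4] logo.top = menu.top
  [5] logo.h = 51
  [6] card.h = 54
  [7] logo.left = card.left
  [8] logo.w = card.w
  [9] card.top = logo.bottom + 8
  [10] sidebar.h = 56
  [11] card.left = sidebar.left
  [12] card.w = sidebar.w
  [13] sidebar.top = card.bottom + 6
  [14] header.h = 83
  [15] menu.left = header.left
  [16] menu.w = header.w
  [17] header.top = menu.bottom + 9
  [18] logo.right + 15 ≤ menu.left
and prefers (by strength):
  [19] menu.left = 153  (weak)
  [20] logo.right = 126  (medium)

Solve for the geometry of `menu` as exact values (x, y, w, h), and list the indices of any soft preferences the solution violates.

menu = (x=141, y=8, w=150, h=30)
violated soft preferences: 19

1. menu.x = 141  [menu.left = logo.right + 15]
2. menu.y = 8  [logo.top = menu.top]
3. menu.w = 150  [menu.w = header.w]
4. menu.h = 30  [header.top = menu.bottom + 9]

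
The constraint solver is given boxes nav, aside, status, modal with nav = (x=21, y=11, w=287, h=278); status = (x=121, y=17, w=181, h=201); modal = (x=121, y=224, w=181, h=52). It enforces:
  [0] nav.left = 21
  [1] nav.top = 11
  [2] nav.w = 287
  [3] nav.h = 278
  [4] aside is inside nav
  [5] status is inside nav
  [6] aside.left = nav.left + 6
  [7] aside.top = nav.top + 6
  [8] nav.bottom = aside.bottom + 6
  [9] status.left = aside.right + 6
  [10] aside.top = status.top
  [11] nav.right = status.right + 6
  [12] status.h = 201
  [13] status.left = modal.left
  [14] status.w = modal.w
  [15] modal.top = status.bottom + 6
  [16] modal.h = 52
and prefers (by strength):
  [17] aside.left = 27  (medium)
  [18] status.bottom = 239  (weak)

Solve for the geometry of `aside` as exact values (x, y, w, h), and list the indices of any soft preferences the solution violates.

aside = (x=27, y=17, w=88, h=266)
violated soft preferences: 18

1. aside.x = 27  [aside.left = nav.left + 6]
2. aside.y = 17  [aside.top = nav.top + 6]
3. aside.h = 266  [nav.bottom = aside.bottom + 6]
4. aside.w = 88  [status.left = aside.right + 6]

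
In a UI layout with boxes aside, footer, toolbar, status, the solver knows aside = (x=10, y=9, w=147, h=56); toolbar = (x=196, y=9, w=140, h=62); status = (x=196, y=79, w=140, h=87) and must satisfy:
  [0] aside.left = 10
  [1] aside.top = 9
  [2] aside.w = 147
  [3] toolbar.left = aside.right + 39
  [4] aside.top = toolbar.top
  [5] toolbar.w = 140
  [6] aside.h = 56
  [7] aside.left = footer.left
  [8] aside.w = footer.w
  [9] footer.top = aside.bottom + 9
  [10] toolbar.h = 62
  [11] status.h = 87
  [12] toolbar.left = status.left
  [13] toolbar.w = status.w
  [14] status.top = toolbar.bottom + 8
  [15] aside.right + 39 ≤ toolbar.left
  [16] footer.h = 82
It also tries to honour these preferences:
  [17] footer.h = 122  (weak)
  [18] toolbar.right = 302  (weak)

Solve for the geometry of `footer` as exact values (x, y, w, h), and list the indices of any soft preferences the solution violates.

1. footer.x = 10  [aside.left = footer.left]
2. footer.w = 147  [aside.w = footer.w]
3. footer.y = 74  [footer.top = aside.bottom + 9]
4. footer.h = 82  [footer.h = 82]

footer = (x=10, y=74, w=147, h=82)
violated soft preferences: 17, 18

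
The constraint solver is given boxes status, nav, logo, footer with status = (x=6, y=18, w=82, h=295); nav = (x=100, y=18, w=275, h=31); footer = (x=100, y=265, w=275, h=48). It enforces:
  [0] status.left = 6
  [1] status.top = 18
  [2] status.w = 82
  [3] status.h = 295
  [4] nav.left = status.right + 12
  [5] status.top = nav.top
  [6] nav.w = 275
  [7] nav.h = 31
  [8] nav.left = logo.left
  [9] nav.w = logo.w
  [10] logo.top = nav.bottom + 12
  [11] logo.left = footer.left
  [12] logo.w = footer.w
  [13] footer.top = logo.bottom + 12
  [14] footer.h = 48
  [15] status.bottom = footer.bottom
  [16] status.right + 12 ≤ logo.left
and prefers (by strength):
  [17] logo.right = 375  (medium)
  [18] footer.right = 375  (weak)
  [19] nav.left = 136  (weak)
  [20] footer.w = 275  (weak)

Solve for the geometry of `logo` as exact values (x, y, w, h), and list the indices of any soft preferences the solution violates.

logo = (x=100, y=61, w=275, h=192)
violated soft preferences: 19

1. logo.x = 100  [nav.left = logo.left]
2. logo.w = 275  [nav.w = logo.w]
3. logo.y = 61  [logo.top = nav.bottom + 12]
4. logo.h = 192  [footer.top = logo.bottom + 12]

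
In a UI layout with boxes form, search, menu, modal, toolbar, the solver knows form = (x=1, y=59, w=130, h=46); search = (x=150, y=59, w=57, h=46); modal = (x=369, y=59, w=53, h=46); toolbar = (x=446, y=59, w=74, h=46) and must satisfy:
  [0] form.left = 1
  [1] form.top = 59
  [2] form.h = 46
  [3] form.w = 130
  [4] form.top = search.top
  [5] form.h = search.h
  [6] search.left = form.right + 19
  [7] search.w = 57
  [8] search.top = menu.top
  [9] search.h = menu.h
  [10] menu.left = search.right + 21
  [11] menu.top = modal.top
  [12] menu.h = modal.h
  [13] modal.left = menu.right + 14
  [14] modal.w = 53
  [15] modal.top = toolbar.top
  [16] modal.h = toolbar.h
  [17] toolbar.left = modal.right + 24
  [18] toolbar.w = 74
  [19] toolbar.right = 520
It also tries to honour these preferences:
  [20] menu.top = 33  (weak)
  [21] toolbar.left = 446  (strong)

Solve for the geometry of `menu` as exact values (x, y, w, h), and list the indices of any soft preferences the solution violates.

1. menu.y = 59  [search.top = menu.top]
2. menu.h = 46  [search.h = menu.h]
3. menu.x = 228  [menu.left = search.right + 21]
4. menu.w = 127  [modal.left = menu.right + 14]

menu = (x=228, y=59, w=127, h=46)
violated soft preferences: 20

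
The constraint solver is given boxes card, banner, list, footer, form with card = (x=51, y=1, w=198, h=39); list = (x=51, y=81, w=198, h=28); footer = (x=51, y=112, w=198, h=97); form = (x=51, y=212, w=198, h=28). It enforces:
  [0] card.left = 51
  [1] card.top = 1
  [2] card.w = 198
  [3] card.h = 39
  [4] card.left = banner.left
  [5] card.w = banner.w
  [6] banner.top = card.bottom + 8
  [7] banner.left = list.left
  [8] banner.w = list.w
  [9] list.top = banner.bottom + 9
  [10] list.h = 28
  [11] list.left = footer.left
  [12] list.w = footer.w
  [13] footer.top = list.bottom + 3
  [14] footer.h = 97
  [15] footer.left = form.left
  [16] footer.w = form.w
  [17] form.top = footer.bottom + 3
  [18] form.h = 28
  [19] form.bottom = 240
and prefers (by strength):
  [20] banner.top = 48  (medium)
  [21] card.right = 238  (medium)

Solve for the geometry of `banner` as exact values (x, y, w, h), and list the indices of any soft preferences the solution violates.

1. banner.x = 51  [card.left = banner.left]
2. banner.w = 198  [card.w = banner.w]
3. banner.y = 48  [banner.top = card.bottom + 8]
4. banner.h = 24  [list.top = banner.bottom + 9]

banner = (x=51, y=48, w=198, h=24)
violated soft preferences: 21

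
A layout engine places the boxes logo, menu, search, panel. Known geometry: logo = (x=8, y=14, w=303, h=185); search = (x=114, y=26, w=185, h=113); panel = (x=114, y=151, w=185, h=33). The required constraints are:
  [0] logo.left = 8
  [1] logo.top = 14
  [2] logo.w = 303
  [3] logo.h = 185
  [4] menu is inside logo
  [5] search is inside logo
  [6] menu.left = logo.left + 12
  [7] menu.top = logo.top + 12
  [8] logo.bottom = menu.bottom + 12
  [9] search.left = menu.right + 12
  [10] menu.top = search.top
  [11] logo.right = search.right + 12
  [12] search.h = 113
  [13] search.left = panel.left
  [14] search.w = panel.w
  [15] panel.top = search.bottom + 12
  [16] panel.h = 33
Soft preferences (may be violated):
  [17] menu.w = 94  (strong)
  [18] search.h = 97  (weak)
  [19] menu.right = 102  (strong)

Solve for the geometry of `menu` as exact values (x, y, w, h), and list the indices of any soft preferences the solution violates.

menu = (x=20, y=26, w=82, h=161)
violated soft preferences: 17, 18

1. menu.x = 20  [menu.left = logo.left + 12]
2. menu.y = 26  [menu.top = logo.top + 12]
3. menu.h = 161  [logo.bottom = menu.bottom + 12]
4. menu.w = 82  [search.left = menu.right + 12]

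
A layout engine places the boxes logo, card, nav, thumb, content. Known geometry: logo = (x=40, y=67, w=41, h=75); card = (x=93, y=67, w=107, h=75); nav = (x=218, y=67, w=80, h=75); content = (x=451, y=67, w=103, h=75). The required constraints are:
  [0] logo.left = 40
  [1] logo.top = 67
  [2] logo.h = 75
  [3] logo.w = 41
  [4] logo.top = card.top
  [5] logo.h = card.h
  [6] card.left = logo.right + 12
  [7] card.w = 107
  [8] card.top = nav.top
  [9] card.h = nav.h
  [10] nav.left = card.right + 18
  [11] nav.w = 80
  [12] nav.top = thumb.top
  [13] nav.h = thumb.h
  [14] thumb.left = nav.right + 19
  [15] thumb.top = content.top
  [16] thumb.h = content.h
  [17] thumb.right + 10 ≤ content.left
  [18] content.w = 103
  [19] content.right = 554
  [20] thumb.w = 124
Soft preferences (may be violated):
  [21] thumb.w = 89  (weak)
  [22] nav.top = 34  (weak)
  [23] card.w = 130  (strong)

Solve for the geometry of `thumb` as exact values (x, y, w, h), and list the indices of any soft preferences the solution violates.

thumb = (x=317, y=67, w=124, h=75)
violated soft preferences: 21, 22, 23

1. thumb.y = 67  [nav.top = thumb.top]
2. thumb.h = 75  [nav.h = thumb.h]
3. thumb.x = 317  [thumb.left = nav.right + 19]
4. thumb.w = 124  [thumb.w = 124]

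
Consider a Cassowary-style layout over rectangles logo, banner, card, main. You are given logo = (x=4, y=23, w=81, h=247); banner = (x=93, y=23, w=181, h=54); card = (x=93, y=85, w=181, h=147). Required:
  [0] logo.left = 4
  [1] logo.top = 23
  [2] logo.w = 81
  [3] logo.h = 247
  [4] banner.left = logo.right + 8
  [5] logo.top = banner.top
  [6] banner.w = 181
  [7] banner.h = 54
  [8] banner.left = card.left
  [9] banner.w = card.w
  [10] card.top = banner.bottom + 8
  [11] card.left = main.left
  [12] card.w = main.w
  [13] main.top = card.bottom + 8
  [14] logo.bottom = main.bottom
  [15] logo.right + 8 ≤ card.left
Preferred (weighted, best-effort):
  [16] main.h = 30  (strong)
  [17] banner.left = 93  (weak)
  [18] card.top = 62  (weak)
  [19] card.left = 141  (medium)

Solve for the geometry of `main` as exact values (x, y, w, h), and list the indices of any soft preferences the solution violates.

1. main.x = 93  [card.left = main.left]
2. main.w = 181  [card.w = main.w]
3. main.y = 240  [main.top = card.bottom + 8]
4. main.h = 30  [logo.bottom = main.bottom]

main = (x=93, y=240, w=181, h=30)
violated soft preferences: 18, 19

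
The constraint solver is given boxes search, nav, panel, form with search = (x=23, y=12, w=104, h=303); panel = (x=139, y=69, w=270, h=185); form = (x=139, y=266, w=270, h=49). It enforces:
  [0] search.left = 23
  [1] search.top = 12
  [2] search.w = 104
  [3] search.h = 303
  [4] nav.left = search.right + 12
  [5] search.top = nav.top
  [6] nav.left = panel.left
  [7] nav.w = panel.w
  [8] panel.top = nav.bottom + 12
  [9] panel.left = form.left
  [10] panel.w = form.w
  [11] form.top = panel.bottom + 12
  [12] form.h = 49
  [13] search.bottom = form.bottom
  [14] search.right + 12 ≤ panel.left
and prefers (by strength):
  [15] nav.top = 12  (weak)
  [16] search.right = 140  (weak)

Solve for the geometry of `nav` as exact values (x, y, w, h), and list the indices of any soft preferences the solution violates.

nav = (x=139, y=12, w=270, h=45)
violated soft preferences: 16

1. nav.x = 139  [nav.left = search.right + 12]
2. nav.y = 12  [search.top = nav.top]
3. nav.w = 270  [nav.w = panel.w]
4. nav.h = 45  [panel.top = nav.bottom + 12]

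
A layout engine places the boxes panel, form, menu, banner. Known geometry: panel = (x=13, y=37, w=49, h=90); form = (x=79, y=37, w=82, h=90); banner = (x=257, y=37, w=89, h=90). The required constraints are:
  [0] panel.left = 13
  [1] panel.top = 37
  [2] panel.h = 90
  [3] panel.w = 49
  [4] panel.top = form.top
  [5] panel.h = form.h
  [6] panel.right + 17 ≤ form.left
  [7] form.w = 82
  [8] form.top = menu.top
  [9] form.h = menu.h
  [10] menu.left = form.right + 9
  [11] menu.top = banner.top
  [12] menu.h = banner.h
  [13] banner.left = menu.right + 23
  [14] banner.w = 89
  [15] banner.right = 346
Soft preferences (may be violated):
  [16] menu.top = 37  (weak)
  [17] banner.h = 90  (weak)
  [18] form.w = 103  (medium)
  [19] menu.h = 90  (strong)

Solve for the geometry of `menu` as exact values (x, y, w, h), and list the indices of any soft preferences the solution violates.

menu = (x=170, y=37, w=64, h=90)
violated soft preferences: 18

1. menu.y = 37  [form.top = menu.top]
2. menu.h = 90  [form.h = menu.h]
3. menu.x = 170  [menu.left = form.right + 9]
4. menu.w = 64  [banner.left = menu.right + 23]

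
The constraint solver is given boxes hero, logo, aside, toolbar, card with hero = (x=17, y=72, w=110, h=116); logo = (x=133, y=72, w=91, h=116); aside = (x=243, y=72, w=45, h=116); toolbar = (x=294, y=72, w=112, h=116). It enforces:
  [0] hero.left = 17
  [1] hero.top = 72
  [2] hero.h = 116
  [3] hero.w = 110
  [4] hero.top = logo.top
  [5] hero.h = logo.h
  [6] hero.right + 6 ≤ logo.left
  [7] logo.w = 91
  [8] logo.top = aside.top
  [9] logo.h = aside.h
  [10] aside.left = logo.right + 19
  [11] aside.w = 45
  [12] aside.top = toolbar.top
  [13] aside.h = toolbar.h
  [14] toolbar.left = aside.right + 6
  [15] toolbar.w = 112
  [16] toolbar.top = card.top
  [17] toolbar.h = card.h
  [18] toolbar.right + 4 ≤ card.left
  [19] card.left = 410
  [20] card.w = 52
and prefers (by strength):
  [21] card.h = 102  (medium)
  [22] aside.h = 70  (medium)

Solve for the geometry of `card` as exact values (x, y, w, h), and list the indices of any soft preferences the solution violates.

1. card.y = 72  [toolbar.top = card.top]
2. card.h = 116  [toolbar.h = card.h]
3. card.x = 410  [card.left = 410]
4. card.w = 52  [card.w = 52]

card = (x=410, y=72, w=52, h=116)
violated soft preferences: 21, 22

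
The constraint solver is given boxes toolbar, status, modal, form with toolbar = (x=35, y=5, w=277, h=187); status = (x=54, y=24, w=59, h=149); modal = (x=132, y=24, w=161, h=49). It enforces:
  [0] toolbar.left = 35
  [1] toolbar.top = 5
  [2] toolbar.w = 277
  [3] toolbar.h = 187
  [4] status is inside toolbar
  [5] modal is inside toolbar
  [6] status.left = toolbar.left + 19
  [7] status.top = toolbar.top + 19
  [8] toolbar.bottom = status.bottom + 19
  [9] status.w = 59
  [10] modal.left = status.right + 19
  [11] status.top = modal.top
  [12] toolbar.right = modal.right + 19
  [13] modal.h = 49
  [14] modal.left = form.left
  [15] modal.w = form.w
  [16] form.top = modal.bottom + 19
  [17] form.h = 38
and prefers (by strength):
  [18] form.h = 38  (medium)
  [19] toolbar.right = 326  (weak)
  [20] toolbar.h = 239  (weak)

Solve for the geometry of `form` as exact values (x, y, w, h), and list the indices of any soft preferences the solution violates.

form = (x=132, y=92, w=161, h=38)
violated soft preferences: 19, 20

1. form.x = 132  [modal.left = form.left]
2. form.w = 161  [modal.w = form.w]
3. form.y = 92  [form.top = modal.bottom + 19]
4. form.h = 38  [form.h = 38]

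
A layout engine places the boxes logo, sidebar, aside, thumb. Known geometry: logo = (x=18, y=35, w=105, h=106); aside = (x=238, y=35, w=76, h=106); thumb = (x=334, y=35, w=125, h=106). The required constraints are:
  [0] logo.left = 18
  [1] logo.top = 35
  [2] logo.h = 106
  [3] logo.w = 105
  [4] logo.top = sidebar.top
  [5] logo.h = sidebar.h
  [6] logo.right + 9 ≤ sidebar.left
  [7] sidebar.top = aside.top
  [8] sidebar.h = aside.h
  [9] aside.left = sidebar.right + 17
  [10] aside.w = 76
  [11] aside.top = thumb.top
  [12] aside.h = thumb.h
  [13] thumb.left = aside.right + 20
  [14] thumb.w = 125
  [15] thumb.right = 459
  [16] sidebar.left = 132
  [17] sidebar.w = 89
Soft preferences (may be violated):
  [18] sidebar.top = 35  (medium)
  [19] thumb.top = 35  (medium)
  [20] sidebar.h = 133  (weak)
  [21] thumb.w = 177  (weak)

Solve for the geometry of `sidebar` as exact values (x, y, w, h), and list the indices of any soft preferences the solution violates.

1. sidebar.y = 35  [logo.top = sidebar.top]
2. sidebar.h = 106  [logo.h = sidebar.h]
3. sidebar.x = 132  [sidebar.left = 132]
4. sidebar.w = 89  [sidebar.w = 89]

sidebar = (x=132, y=35, w=89, h=106)
violated soft preferences: 20, 21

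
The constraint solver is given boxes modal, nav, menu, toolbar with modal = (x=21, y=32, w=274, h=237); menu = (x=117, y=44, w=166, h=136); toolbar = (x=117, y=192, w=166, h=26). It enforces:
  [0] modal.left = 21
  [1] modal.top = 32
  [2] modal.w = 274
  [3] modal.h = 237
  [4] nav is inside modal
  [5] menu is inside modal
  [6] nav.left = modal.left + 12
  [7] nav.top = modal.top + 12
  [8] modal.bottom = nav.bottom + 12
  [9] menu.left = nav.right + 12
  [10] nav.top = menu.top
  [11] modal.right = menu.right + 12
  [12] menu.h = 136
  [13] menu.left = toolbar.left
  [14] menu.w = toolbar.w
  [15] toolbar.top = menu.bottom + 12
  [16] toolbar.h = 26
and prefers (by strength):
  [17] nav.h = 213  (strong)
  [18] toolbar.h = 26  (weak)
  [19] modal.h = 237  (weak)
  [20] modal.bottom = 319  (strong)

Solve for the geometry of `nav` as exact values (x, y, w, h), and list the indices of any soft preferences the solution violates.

1. nav.x = 33  [nav.left = modal.left + 12]
2. nav.y = 44  [nav.top = modal.top + 12]
3. nav.h = 213  [modal.bottom = nav.bottom + 12]
4. nav.w = 72  [menu.left = nav.right + 12]

nav = (x=33, y=44, w=72, h=213)
violated soft preferences: 20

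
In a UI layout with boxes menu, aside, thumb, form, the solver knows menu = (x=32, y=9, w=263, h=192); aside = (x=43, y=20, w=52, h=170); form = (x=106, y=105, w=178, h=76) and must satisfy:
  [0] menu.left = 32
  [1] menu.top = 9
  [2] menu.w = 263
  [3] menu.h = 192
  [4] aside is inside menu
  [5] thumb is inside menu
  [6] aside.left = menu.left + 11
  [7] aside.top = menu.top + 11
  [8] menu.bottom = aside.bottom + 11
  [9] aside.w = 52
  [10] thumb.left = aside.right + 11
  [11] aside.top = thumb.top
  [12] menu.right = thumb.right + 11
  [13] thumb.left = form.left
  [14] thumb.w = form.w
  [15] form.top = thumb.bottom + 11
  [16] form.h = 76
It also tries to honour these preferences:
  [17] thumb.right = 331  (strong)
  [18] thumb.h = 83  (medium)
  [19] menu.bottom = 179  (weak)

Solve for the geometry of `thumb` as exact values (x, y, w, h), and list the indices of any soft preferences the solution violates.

thumb = (x=106, y=20, w=178, h=74)
violated soft preferences: 17, 18, 19

1. thumb.x = 106  [thumb.left = aside.right + 11]
2. thumb.y = 20  [aside.top = thumb.top]
3. thumb.w = 178  [menu.right = thumb.right + 11]
4. thumb.h = 74  [form.top = thumb.bottom + 11]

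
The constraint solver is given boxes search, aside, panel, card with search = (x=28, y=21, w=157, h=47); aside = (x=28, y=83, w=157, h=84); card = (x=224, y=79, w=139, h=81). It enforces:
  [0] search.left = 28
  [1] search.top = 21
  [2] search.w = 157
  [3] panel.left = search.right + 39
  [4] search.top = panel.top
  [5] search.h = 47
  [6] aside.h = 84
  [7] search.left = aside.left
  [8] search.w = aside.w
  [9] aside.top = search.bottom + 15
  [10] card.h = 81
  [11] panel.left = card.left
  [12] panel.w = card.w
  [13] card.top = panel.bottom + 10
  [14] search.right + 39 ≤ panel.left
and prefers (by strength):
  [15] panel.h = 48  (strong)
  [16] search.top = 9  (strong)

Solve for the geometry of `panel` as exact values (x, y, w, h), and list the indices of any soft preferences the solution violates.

1. panel.x = 224  [panel.left = search.right + 39]
2. panel.y = 21  [search.top = panel.top]
3. panel.w = 139  [panel.w = card.w]
4. panel.h = 48  [card.top = panel.bottom + 10]

panel = (x=224, y=21, w=139, h=48)
violated soft preferences: 16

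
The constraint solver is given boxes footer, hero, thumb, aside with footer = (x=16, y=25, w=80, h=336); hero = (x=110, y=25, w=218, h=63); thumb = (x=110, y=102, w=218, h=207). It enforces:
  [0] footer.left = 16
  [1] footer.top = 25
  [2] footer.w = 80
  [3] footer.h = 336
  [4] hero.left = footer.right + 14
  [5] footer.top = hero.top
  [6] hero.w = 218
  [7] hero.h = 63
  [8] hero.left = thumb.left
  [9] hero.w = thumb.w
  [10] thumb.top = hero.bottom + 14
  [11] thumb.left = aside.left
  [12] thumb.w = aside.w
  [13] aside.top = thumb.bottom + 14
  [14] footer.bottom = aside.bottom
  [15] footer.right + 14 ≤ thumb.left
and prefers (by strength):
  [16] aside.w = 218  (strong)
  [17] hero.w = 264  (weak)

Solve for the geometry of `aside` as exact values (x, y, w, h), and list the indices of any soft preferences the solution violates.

1. aside.x = 110  [thumb.left = aside.left]
2. aside.w = 218  [thumb.w = aside.w]
3. aside.y = 323  [aside.top = thumb.bottom + 14]
4. aside.h = 38  [footer.bottom = aside.bottom]

aside = (x=110, y=323, w=218, h=38)
violated soft preferences: 17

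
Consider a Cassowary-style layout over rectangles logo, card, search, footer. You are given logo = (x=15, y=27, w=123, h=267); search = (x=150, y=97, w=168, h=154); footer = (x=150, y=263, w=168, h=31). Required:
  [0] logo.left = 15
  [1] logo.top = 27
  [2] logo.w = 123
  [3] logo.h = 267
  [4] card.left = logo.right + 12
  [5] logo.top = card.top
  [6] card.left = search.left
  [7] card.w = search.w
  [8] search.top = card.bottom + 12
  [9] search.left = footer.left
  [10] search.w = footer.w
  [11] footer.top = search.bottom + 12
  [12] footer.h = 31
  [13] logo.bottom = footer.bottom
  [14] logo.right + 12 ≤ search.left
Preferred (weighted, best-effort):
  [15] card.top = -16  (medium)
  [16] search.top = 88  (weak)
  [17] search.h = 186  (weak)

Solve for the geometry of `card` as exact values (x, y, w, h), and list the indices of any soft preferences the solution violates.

1. card.x = 150  [card.left = logo.right + 12]
2. card.y = 27  [logo.top = card.top]
3. card.w = 168  [card.w = search.w]
4. card.h = 58  [search.top = card.bottom + 12]

card = (x=150, y=27, w=168, h=58)
violated soft preferences: 15, 16, 17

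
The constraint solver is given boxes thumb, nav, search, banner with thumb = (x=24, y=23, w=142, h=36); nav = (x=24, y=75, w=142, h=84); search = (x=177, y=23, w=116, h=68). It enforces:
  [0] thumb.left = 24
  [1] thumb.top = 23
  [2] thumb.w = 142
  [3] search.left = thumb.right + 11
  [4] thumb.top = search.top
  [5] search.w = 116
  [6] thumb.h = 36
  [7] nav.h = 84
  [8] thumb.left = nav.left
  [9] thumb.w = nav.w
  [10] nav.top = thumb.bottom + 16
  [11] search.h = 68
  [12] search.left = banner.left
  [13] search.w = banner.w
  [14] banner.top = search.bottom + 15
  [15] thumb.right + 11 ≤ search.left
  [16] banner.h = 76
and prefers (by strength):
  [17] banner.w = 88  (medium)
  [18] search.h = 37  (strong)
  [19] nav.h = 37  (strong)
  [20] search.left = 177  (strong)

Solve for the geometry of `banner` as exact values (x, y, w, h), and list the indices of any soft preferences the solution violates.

banner = (x=177, y=106, w=116, h=76)
violated soft preferences: 17, 18, 19

1. banner.x = 177  [search.left = banner.left]
2. banner.w = 116  [search.w = banner.w]
3. banner.y = 106  [banner.top = search.bottom + 15]
4. banner.h = 76  [banner.h = 76]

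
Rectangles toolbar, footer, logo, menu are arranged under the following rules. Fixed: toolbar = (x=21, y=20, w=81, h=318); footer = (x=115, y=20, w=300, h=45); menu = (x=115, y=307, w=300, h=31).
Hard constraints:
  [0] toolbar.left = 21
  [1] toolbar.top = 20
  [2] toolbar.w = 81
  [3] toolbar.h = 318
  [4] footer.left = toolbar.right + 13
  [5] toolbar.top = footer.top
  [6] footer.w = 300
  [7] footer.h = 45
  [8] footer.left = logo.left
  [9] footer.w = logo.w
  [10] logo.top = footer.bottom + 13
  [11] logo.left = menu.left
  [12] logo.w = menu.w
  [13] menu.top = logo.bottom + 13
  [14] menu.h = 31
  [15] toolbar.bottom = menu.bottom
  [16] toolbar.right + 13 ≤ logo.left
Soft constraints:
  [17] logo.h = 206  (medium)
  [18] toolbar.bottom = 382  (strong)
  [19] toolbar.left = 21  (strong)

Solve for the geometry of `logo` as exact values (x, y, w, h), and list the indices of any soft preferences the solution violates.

1. logo.x = 115  [footer.left = logo.left]
2. logo.w = 300  [footer.w = logo.w]
3. logo.y = 78  [logo.top = footer.bottom + 13]
4. logo.h = 216  [menu.top = logo.bottom + 13]

logo = (x=115, y=78, w=300, h=216)
violated soft preferences: 17, 18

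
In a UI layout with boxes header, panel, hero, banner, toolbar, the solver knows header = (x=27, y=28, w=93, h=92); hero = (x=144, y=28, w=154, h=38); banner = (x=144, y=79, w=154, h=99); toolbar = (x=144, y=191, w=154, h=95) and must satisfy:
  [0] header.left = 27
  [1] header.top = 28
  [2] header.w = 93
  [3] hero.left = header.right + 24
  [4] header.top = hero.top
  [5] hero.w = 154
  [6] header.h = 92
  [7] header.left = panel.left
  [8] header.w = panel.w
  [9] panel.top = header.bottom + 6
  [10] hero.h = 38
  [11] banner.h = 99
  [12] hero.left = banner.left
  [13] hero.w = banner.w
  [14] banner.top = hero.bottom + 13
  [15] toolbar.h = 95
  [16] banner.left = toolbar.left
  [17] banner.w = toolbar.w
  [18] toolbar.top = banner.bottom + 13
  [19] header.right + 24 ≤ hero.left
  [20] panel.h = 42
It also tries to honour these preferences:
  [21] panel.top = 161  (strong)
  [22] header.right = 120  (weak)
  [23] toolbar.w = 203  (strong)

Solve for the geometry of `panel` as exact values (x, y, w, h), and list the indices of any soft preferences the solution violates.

panel = (x=27, y=126, w=93, h=42)
violated soft preferences: 21, 23

1. panel.x = 27  [header.left = panel.left]
2. panel.w = 93  [header.w = panel.w]
3. panel.y = 126  [panel.top = header.bottom + 6]
4. panel.h = 42  [panel.h = 42]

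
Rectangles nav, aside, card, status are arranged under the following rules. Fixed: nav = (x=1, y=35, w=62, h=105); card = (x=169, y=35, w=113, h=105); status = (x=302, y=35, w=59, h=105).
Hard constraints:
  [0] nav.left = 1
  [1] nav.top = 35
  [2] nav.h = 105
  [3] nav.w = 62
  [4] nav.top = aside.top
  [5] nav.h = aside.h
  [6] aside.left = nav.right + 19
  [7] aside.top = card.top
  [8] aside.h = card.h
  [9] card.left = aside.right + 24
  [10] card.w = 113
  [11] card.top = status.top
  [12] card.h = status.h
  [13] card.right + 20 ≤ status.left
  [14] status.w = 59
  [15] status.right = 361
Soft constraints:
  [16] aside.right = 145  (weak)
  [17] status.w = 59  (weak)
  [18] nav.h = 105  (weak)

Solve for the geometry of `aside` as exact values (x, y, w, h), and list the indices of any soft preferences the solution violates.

aside = (x=82, y=35, w=63, h=105)
violated soft preferences: none

1. aside.y = 35  [nav.top = aside.top]
2. aside.h = 105  [nav.h = aside.h]
3. aside.x = 82  [aside.left = nav.right + 19]
4. aside.w = 63  [card.left = aside.right + 24]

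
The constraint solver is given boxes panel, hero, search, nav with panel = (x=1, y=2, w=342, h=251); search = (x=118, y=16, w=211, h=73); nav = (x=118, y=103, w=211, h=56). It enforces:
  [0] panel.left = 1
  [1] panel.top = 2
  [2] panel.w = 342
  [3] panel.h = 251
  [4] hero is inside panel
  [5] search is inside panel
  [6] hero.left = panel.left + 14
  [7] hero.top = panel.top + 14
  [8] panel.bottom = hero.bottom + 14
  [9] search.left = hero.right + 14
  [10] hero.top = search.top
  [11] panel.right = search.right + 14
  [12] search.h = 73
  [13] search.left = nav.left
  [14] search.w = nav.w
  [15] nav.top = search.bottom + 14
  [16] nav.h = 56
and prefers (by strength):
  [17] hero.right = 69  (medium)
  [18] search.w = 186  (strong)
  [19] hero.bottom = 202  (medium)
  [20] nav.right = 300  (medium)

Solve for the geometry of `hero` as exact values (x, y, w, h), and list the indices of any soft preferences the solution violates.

1. hero.x = 15  [hero.left = panel.left + 14]
2. hero.y = 16  [hero.top = panel.top + 14]
3. hero.h = 223  [panel.bottom = hero.bottom + 14]
4. hero.w = 89  [search.left = hero.right + 14]

hero = (x=15, y=16, w=89, h=223)
violated soft preferences: 17, 18, 19, 20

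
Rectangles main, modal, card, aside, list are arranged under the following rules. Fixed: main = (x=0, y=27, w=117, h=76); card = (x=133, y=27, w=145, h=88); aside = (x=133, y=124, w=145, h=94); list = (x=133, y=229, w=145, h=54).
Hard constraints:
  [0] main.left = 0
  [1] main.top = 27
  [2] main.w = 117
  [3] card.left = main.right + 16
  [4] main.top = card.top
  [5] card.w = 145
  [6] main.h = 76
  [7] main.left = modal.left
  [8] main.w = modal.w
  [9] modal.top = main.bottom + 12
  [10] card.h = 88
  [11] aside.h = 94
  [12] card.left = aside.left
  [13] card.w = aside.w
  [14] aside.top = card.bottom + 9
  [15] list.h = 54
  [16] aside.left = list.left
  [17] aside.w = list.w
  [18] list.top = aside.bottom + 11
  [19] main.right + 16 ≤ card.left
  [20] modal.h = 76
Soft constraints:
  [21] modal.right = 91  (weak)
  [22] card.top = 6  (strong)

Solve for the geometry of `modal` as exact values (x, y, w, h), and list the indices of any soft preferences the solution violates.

modal = (x=0, y=115, w=117, h=76)
violated soft preferences: 21, 22

1. modal.x = 0  [main.left = modal.left]
2. modal.w = 117  [main.w = modal.w]
3. modal.y = 115  [modal.top = main.bottom + 12]
4. modal.h = 76  [modal.h = 76]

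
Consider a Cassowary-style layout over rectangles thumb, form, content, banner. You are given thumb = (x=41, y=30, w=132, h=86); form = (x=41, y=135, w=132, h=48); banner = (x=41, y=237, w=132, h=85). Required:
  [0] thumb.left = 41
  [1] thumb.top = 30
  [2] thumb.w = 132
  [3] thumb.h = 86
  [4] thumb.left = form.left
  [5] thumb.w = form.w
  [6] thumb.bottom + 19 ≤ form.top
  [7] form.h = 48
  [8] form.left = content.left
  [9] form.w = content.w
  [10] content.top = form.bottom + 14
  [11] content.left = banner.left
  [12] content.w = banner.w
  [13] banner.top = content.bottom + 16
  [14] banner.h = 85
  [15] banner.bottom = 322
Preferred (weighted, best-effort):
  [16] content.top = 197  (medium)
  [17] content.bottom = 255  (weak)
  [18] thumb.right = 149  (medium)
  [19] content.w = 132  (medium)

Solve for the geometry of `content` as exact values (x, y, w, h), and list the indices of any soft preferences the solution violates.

content = (x=41, y=197, w=132, h=24)
violated soft preferences: 17, 18

1. content.x = 41  [form.left = content.left]
2. content.w = 132  [form.w = content.w]
3. content.y = 197  [content.top = form.bottom + 14]
4. content.h = 24  [banner.top = content.bottom + 16]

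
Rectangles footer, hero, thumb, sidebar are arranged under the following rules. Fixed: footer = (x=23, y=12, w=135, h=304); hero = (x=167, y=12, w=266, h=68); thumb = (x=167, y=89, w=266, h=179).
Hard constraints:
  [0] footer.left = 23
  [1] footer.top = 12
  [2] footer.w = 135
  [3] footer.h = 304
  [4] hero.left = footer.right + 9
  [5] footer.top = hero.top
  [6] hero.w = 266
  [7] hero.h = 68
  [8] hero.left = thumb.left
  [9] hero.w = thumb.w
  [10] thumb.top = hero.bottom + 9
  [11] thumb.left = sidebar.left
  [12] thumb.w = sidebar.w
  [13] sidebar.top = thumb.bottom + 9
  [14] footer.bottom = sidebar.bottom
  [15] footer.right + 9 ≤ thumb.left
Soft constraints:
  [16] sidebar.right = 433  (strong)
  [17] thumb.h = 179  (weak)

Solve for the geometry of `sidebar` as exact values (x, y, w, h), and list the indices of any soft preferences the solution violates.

1. sidebar.x = 167  [thumb.left = sidebar.left]
2. sidebar.w = 266  [thumb.w = sidebar.w]
3. sidebar.y = 277  [sidebar.top = thumb.bottom + 9]
4. sidebar.h = 39  [footer.bottom = sidebar.bottom]

sidebar = (x=167, y=277, w=266, h=39)
violated soft preferences: none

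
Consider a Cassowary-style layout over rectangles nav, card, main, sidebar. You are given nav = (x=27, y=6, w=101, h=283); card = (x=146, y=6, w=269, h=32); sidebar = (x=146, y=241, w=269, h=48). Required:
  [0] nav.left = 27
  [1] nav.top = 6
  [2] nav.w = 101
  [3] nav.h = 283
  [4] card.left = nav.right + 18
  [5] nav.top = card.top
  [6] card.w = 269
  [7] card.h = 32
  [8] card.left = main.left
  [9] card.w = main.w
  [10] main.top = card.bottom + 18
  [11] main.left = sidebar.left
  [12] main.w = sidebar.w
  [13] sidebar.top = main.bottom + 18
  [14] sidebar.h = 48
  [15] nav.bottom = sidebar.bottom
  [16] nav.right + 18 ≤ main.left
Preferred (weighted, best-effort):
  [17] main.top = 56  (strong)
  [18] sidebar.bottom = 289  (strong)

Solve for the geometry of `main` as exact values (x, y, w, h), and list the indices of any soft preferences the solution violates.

1. main.x = 146  [card.left = main.left]
2. main.w = 269  [card.w = main.w]
3. main.y = 56  [main.top = card.bottom + 18]
4. main.h = 167  [sidebar.top = main.bottom + 18]

main = (x=146, y=56, w=269, h=167)
violated soft preferences: none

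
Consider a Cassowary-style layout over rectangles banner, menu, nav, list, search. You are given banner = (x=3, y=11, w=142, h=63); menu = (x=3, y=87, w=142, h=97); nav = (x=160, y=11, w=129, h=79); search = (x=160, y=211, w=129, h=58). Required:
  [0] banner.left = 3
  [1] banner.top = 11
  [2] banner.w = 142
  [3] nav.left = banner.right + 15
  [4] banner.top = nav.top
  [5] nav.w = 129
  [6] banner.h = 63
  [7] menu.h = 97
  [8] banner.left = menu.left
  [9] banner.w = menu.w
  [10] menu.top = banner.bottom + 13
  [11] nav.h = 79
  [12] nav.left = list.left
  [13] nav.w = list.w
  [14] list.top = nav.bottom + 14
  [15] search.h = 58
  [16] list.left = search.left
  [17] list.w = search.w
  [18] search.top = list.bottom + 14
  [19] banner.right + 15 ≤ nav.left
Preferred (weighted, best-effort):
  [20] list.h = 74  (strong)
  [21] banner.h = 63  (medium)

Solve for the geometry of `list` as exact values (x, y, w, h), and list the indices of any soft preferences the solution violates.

1. list.x = 160  [nav.left = list.left]
2. list.w = 129  [nav.w = list.w]
3. list.y = 104  [list.top = nav.bottom + 14]
4. list.h = 93  [search.top = list.bottom + 14]

list = (x=160, y=104, w=129, h=93)
violated soft preferences: 20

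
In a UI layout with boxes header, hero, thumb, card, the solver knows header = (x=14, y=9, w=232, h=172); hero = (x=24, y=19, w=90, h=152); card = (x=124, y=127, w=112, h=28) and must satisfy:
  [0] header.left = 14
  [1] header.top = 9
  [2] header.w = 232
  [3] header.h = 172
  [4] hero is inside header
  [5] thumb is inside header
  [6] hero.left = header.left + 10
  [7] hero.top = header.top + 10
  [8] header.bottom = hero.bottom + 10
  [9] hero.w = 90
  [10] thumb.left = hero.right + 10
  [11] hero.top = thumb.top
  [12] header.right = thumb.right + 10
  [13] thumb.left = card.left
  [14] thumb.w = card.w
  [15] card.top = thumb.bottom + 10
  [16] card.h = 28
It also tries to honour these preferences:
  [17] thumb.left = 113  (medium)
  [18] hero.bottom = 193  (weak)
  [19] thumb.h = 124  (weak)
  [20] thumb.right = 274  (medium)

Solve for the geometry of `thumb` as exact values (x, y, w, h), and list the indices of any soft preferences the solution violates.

1. thumb.x = 124  [thumb.left = hero.right + 10]
2. thumb.y = 19  [hero.top = thumb.top]
3. thumb.w = 112  [header.right = thumb.right + 10]
4. thumb.h = 98  [card.top = thumb.bottom + 10]

thumb = (x=124, y=19, w=112, h=98)
violated soft preferences: 17, 18, 19, 20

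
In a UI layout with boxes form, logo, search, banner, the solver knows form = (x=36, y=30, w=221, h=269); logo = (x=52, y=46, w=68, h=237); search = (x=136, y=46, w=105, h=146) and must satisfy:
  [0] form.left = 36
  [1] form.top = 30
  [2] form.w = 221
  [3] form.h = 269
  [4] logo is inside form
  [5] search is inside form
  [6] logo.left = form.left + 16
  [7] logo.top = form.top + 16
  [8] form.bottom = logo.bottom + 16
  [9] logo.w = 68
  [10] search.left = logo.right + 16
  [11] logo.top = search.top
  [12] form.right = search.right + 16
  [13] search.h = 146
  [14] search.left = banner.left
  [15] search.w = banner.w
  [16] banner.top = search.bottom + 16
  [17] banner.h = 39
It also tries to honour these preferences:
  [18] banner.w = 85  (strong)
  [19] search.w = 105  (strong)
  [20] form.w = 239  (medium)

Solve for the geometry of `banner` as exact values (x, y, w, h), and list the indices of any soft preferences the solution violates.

1. banner.x = 136  [search.left = banner.left]
2. banner.w = 105  [search.w = banner.w]
3. banner.y = 208  [banner.top = search.bottom + 16]
4. banner.h = 39  [banner.h = 39]

banner = (x=136, y=208, w=105, h=39)
violated soft preferences: 18, 20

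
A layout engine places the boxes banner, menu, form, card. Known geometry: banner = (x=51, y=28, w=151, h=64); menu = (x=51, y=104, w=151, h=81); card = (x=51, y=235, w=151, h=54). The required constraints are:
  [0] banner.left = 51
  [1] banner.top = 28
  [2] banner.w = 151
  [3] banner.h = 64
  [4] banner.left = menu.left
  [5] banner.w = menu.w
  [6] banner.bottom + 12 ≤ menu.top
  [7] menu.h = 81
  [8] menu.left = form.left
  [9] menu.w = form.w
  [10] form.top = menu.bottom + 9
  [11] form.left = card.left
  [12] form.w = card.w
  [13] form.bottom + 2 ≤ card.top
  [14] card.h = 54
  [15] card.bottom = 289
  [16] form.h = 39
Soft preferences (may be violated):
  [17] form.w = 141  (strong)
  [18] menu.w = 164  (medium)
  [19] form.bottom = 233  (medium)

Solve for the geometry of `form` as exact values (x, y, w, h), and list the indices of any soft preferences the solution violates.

1. form.x = 51  [menu.left = form.left]
2. form.w = 151  [menu.w = form.w]
3. form.y = 194  [form.top = menu.bottom + 9]
4. form.h = 39  [form.h = 39]

form = (x=51, y=194, w=151, h=39)
violated soft preferences: 17, 18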